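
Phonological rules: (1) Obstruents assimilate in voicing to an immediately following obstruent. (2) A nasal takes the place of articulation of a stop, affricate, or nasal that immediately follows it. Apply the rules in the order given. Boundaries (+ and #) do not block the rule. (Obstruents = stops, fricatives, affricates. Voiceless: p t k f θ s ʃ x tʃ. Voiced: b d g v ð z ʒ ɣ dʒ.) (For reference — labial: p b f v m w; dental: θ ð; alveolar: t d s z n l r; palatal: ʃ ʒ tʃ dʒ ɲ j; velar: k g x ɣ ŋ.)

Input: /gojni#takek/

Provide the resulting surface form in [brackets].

Rule 1: no segment meets the rule's conditions; no change.
After rule 1: gojni#takek
Rule 2: no segment meets the rule's conditions; no change.

[gojni#takek]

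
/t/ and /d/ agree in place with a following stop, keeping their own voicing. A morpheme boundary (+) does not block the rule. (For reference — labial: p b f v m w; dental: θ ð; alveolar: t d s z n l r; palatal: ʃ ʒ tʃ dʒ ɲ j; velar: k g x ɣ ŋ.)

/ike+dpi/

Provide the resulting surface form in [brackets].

/d/ before /p/ (labial) → [b]

[ike+bpi]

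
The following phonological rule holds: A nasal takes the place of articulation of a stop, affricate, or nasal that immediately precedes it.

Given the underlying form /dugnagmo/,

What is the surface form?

[dugŋagŋo]

/n/ after /g/ (velar) → [ŋ]
/m/ after /g/ (velar) → [ŋ]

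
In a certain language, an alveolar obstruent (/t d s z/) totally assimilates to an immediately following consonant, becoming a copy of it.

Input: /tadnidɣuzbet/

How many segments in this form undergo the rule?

/d/ before /n/ → [n] (total assimilation)
/d/ before /ɣ/ → [ɣ] (total assimilation)
/z/ before /b/ → [b] (total assimilation)
3 segments change.

3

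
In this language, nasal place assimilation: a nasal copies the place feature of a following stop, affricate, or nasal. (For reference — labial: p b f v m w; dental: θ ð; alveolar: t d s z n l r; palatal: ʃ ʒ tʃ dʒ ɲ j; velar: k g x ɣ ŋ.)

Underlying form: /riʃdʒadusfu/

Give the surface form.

no segment meets the rule's conditions; no change.

[riʃdʒadusfu]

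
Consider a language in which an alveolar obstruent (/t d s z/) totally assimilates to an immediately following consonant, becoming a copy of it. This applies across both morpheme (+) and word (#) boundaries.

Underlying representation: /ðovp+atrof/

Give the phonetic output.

[ðovp+arrof]

/t/ before /r/ → [r] (total assimilation)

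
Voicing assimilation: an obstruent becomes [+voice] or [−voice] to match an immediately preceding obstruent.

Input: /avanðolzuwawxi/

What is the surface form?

[avanðolzuwawxi]

no segment meets the rule's conditions; no change.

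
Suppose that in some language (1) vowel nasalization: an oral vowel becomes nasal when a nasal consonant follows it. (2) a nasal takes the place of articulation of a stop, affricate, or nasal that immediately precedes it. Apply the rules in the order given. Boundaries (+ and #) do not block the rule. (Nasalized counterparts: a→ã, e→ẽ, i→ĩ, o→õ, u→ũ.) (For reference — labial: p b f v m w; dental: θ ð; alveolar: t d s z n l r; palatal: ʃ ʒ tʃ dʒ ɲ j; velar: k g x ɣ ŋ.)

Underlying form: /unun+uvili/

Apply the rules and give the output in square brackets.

Rule 1: /u/ before nasal /n/ → [ũ]
Rule 1: /u/ before nasal /n/ → [ũ]
After rule 1: ũnũn+uvili
Rule 2: no segment meets the rule's conditions; no change.

[ũnũn+uvili]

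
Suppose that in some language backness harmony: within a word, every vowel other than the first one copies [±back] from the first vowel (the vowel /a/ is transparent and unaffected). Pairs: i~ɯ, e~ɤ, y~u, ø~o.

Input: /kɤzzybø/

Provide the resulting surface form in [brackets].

[kɤzzubo]

/y/ harmonizes with /ɤ/ ([+back]) → [u]
/ø/ harmonizes with /ɤ/ ([+back]) → [o]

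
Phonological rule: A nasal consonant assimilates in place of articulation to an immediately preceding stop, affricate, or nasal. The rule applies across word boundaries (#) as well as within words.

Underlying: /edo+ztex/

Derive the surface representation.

[edo+ztex]

no segment meets the rule's conditions; no change.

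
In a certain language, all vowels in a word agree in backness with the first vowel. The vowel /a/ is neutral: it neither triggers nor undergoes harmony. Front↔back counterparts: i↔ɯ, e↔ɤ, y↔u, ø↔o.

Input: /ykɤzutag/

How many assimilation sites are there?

2

/ɤ/ harmonizes with /y/ ([-back]) → [e]
/u/ harmonizes with /y/ ([-back]) → [y]
2 segments change.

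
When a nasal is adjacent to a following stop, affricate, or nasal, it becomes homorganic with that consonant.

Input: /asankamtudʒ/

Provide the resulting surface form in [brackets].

/n/ before /k/ (velar) → [ŋ]
/m/ before /t/ (alveolar) → [n]

[asaŋkantudʒ]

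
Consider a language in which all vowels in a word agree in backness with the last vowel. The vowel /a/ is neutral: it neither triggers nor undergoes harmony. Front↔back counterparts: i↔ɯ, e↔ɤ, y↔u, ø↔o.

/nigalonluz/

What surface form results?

[nɯgalonluz]

/i/ harmonizes with /u/ ([+back]) → [ɯ]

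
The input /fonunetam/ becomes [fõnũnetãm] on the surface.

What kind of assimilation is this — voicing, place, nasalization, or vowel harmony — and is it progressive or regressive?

nasalization, regressive

/o/→[õ] /u/→[ũ] /a/→[ã].
Each target copies a feature from the following segment, so the direction is regressive.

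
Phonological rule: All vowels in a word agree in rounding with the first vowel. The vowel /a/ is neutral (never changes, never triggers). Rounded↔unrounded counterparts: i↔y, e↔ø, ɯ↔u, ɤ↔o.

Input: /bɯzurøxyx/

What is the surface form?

/u/ harmonizes with /ɯ/ ([-round]) → [ɯ]
/ø/ harmonizes with /ɯ/ ([-round]) → [e]
/y/ harmonizes with /ɯ/ ([-round]) → [i]

[bɯzɯrexix]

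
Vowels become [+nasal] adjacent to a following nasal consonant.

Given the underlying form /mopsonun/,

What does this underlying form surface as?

[mopsõnũn]

/o/ before nasal /n/ → [õ]
/u/ before nasal /n/ → [ũ]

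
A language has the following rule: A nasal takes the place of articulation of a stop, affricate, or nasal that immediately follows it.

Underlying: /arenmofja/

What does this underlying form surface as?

[aremmofja]

/n/ before /m/ (labial) → [m]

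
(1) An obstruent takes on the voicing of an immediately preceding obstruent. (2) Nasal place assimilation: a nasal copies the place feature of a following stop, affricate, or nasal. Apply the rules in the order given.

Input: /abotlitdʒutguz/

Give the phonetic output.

[abotlittʃutkuz]

Rule 1: /dʒ/ after /t/ (voiceless) → [tʃ]
Rule 1: /g/ after /t/ (voiceless) → [k]
After rule 1: abotlittʃutkuz
Rule 2: no segment meets the rule's conditions; no change.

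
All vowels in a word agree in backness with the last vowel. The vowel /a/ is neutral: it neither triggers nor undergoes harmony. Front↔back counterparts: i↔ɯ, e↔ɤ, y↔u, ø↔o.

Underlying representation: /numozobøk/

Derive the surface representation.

[nymøzøbøk]

/u/ harmonizes with /ø/ ([-back]) → [y]
/o/ harmonizes with /ø/ ([-back]) → [ø]
/o/ harmonizes with /ø/ ([-back]) → [ø]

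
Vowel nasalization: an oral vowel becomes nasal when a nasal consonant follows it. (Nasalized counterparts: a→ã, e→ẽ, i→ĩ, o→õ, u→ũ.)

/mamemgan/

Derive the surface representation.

/a/ before nasal /m/ → [ã]
/e/ before nasal /m/ → [ẽ]
/a/ before nasal /n/ → [ã]

[mãmẽmgãn]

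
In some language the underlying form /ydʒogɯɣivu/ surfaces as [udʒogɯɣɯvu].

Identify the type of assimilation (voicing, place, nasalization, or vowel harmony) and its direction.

vowel harmony, regressive

/y/→[u] /i/→[ɯ].
Vowels agree with the last vowel, so the harmony is regressive.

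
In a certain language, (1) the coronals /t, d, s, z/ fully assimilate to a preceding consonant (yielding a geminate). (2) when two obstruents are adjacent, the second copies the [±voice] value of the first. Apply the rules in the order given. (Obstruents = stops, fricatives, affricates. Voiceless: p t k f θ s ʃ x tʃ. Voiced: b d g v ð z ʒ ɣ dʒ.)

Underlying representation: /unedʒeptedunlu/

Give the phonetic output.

Rule 1: /t/ after /p/ → [p] (total assimilation)
After rule 1: unedʒeppedunlu
Rule 2: no segment meets the rule's conditions; no change.

[unedʒeppedunlu]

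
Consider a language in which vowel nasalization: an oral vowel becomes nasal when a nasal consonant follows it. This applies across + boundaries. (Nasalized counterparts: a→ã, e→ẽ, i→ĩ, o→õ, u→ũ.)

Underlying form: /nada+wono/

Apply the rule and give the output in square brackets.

/o/ before nasal /n/ → [õ]

[nada+wõno]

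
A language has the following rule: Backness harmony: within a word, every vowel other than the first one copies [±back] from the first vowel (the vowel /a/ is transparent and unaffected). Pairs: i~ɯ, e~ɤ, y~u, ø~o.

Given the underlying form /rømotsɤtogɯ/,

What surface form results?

[rømøtsetøgi]

/o/ harmonizes with /ø/ ([-back]) → [ø]
/ɤ/ harmonizes with /ø/ ([-back]) → [e]
/o/ harmonizes with /ø/ ([-back]) → [ø]
/ɯ/ harmonizes with /ø/ ([-back]) → [i]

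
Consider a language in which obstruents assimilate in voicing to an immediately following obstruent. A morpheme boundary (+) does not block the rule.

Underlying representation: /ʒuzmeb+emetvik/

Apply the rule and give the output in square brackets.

[ʒuzmeb+emedvik]

/t/ before /v/ (voiced) → [d]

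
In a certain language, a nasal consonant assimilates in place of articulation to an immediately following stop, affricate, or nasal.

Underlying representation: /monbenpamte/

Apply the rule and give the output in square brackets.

/n/ before /b/ (labial) → [m]
/n/ before /p/ (labial) → [m]
/m/ before /t/ (alveolar) → [n]

[mombempante]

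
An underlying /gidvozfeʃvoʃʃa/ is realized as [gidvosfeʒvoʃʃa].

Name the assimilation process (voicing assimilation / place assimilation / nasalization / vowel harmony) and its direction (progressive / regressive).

voicing assimilation, regressive

/z/→[s] /ʃ/→[ʒ].
Each target copies a feature from the following segment, so the direction is regressive.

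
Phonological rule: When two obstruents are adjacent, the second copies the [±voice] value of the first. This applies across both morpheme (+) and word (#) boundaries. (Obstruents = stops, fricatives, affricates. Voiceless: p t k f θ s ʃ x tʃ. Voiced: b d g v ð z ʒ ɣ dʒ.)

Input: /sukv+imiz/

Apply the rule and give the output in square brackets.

/v/ after /k/ (voiceless) → [f]

[sukf+imiz]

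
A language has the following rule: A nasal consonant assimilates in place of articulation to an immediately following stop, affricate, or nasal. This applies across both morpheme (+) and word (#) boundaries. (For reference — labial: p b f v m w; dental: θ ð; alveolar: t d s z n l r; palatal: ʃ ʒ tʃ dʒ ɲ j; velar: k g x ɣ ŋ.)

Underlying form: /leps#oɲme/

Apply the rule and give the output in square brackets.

/ɲ/ before /m/ (labial) → [m]

[leps#omme]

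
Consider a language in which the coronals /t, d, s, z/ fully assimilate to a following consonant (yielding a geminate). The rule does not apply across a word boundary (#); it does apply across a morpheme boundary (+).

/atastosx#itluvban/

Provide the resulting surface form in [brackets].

[atattoxx#illuvban]

/s/ before /t/ → [t] (total assimilation)
/s/ before /x/ → [x] (total assimilation)
/t/ before /l/ → [l] (total assimilation)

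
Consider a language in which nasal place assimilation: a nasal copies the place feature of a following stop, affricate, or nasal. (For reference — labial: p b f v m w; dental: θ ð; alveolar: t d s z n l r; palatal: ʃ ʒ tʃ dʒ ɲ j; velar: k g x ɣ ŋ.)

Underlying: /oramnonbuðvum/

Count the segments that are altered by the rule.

/m/ before /n/ (alveolar) → [n]
/n/ before /b/ (labial) → [m]
2 segments change.

2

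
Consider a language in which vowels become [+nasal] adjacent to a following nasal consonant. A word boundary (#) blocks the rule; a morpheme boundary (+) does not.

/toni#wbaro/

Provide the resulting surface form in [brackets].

[tõni#wbaro]

/o/ before nasal /n/ → [õ]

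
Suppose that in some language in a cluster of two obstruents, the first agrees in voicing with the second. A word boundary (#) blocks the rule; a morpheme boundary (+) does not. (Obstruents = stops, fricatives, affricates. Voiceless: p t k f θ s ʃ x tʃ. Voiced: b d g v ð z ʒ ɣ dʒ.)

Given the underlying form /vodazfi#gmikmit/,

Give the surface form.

[vodasfi#gmikmit]

/z/ before /f/ (voiceless) → [s]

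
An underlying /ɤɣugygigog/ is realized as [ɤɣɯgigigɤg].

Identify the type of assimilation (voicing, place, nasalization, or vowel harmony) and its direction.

vowel harmony, progressive

/u/→[ɯ] /y/→[i] /o/→[ɤ].
Vowels agree with the first vowel, so the harmony is progressive.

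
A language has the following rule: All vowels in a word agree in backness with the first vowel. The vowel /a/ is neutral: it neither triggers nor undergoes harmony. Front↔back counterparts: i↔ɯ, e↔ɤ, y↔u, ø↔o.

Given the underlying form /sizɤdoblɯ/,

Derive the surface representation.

[sizedøbli]

/ɤ/ harmonizes with /i/ ([-back]) → [e]
/o/ harmonizes with /i/ ([-back]) → [ø]
/ɯ/ harmonizes with /i/ ([-back]) → [i]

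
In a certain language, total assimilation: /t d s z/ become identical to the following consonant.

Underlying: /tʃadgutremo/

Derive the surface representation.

/d/ before /g/ → [g] (total assimilation)
/t/ before /r/ → [r] (total assimilation)

[tʃaggurremo]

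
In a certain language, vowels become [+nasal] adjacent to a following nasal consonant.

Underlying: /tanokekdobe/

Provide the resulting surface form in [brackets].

[tãnokekdobe]

/a/ before nasal /n/ → [ã]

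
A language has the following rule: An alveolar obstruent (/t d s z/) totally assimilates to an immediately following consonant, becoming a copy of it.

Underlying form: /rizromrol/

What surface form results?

[rirromrol]

/z/ before /r/ → [r] (total assimilation)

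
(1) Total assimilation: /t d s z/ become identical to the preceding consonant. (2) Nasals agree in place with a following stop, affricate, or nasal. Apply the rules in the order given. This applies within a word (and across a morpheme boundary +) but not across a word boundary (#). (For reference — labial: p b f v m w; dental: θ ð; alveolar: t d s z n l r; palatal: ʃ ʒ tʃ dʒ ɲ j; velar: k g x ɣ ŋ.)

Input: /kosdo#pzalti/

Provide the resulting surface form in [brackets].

[kosso#ppalli]

Rule 1: /d/ after /s/ → [s] (total assimilation)
Rule 1: /z/ after /p/ → [p] (total assimilation)
Rule 1: /t/ after /l/ → [l] (total assimilation)
After rule 1: kosso#ppalli
Rule 2: no segment meets the rule's conditions; no change.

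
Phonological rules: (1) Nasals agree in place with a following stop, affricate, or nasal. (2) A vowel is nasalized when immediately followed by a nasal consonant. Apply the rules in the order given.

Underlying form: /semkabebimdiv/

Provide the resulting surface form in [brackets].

[sẽŋkabebĩndiv]

Rule 1: /m/ before /k/ (velar) → [ŋ]
Rule 1: /m/ before /d/ (alveolar) → [n]
After rule 1: seŋkabebindiv
Rule 2: /e/ before nasal /ŋ/ → [ẽ]
Rule 2: /i/ before nasal /n/ → [ĩ]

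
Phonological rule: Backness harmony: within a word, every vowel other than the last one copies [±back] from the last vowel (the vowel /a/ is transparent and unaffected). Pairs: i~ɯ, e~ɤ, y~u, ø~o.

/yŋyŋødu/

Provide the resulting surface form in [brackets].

[uŋuŋodu]

/y/ harmonizes with /u/ ([+back]) → [u]
/y/ harmonizes with /u/ ([+back]) → [u]
/ø/ harmonizes with /u/ ([+back]) → [o]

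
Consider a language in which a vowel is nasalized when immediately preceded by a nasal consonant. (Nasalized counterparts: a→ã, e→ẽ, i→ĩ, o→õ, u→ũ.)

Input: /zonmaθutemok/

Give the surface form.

[zonmãθutemõk]

/a/ after nasal /m/ → [ã]
/o/ after nasal /m/ → [õ]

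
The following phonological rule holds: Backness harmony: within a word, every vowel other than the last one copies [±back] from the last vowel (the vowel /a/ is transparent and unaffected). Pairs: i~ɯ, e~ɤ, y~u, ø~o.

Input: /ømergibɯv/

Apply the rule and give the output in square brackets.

/ø/ harmonizes with /ɯ/ ([+back]) → [o]
/e/ harmonizes with /ɯ/ ([+back]) → [ɤ]
/i/ harmonizes with /ɯ/ ([+back]) → [ɯ]

[omɤrgɯbɯv]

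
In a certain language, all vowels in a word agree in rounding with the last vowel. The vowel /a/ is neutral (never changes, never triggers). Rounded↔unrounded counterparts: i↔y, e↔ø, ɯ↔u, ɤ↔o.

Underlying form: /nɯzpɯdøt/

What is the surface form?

[nuzpudøt]

/ɯ/ harmonizes with /ø/ ([+round]) → [u]
/ɯ/ harmonizes with /ø/ ([+round]) → [u]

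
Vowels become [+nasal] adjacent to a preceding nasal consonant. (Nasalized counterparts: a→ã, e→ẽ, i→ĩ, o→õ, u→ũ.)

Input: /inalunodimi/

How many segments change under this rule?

/a/ after nasal /n/ → [ã]
/o/ after nasal /n/ → [õ]
/i/ after nasal /m/ → [ĩ]
3 segments change.

3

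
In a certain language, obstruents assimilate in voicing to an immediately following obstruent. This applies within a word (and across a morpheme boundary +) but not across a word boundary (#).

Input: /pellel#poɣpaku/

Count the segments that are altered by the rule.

/ɣ/ before /p/ (voiceless) → [x]
1 segment changes.

1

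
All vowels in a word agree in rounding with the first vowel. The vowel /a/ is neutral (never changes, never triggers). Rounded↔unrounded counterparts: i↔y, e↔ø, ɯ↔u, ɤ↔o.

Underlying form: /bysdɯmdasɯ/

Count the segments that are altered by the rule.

/ɯ/ harmonizes with /y/ ([+round]) → [u]
/ɯ/ harmonizes with /y/ ([+round]) → [u]
2 segments change.

2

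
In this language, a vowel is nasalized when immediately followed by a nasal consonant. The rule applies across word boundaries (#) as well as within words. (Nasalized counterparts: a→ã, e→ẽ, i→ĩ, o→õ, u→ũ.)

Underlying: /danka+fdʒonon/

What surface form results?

[dãnka+fdʒõnõn]

/a/ before nasal /n/ → [ã]
/o/ before nasal /n/ → [õ]
/o/ before nasal /n/ → [õ]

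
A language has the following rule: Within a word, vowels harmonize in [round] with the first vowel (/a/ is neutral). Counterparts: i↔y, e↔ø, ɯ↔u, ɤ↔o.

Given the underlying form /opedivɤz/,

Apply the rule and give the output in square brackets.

[opødyvoz]

/e/ harmonizes with /o/ ([+round]) → [ø]
/i/ harmonizes with /o/ ([+round]) → [y]
/ɤ/ harmonizes with /o/ ([+round]) → [o]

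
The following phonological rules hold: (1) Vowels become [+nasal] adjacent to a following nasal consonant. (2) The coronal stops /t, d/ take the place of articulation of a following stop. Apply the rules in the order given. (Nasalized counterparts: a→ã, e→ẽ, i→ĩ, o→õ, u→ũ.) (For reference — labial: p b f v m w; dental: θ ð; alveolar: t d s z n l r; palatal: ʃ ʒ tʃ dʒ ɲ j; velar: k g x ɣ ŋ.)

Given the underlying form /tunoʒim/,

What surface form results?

[tũnoʒĩm]

Rule 1: /u/ before nasal /n/ → [ũ]
Rule 1: /i/ before nasal /m/ → [ĩ]
After rule 1: tũnoʒĩm
Rule 2: no segment meets the rule's conditions; no change.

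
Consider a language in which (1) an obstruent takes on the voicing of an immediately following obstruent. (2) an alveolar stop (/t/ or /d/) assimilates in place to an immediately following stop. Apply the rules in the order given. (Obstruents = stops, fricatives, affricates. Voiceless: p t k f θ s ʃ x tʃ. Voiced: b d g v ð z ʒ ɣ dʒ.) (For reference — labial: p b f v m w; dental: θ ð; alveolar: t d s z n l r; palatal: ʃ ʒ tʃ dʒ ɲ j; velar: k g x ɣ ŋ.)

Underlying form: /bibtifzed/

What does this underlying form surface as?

Rule 1: /b/ before /t/ (voiceless) → [p]
Rule 1: /f/ before /z/ (voiced) → [v]
After rule 1: biptivzed
Rule 2: no segment meets the rule's conditions; no change.

[biptivzed]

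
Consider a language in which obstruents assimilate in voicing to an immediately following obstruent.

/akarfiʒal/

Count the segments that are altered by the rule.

0

No segment meets the rule's conditions.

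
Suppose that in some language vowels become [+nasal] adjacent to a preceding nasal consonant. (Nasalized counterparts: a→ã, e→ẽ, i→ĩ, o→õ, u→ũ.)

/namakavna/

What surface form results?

[nãmãkavnã]

/a/ after nasal /n/ → [ã]
/a/ after nasal /m/ → [ã]
/a/ after nasal /n/ → [ã]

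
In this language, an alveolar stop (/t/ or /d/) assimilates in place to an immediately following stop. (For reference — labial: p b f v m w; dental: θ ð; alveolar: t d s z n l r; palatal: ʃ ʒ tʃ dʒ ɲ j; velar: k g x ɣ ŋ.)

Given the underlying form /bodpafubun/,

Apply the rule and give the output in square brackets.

/d/ before /p/ (labial) → [b]

[bobpafubun]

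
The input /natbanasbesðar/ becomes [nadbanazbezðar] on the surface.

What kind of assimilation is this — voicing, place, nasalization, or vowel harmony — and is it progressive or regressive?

/t/→[d] /s/→[z] /s/→[z].
Each target copies a feature from the following segment, so the direction is regressive.

voicing assimilation, regressive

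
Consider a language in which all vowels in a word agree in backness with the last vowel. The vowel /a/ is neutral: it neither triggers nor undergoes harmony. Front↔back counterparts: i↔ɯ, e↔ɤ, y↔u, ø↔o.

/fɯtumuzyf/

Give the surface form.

/ɯ/ harmonizes with /y/ ([-back]) → [i]
/u/ harmonizes with /y/ ([-back]) → [y]
/u/ harmonizes with /y/ ([-back]) → [y]

[fitymyzyf]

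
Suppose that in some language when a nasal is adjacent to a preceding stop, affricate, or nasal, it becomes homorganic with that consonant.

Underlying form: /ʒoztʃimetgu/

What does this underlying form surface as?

[ʒoztʃimetgu]

no segment meets the rule's conditions; no change.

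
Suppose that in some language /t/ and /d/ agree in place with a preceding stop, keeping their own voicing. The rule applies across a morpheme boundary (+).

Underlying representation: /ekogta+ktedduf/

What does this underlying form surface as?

/t/ after /g/ (velar) → [k]
/t/ after /k/ (velar) → [k]

[ekogka+kkedduf]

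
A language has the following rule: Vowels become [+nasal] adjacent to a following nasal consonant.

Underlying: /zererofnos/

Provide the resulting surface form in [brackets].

[zererofnos]

no segment meets the rule's conditions; no change.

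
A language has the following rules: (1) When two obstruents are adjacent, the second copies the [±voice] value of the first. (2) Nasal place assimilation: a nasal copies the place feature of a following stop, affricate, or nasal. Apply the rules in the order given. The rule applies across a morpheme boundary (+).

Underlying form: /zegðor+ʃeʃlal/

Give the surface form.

[zegðor+ʃeʃlal]

Rule 1: no segment meets the rule's conditions; no change.
After rule 1: zegðor+ʃeʃlal
Rule 2: no segment meets the rule's conditions; no change.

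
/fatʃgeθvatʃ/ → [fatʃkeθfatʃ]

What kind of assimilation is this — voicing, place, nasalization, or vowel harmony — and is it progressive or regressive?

voicing assimilation, progressive

/g/→[k] /v/→[f].
Each target copies a feature from the preceding segment, so the direction is progressive.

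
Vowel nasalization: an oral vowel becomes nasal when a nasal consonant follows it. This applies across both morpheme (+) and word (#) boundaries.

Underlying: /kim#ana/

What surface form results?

/i/ before nasal /m/ → [ĩ]
/a/ before nasal /n/ → [ã]

[kĩm#ãna]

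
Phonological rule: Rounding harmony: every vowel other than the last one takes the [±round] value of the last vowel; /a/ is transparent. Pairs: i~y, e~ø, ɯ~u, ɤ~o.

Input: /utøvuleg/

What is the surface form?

[ɯtevɯleg]

/u/ harmonizes with /e/ ([-round]) → [ɯ]
/ø/ harmonizes with /e/ ([-round]) → [e]
/u/ harmonizes with /e/ ([-round]) → [ɯ]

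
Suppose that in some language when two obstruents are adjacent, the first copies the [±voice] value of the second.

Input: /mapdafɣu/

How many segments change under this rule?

/p/ before /d/ (voiced) → [b]
/f/ before /ɣ/ (voiced) → [v]
2 segments change.

2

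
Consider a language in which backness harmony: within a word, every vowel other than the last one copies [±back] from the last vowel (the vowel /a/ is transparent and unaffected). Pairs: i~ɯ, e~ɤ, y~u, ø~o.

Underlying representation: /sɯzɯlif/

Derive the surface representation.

[sizilif]

/ɯ/ harmonizes with /i/ ([-back]) → [i]
/ɯ/ harmonizes with /i/ ([-back]) → [i]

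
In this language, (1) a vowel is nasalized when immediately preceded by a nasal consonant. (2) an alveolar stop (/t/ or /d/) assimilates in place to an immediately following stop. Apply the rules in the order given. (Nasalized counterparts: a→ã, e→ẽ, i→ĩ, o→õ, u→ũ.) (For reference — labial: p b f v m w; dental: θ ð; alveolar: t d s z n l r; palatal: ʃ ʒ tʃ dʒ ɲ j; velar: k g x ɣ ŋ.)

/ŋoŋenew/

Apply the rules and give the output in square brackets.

[ŋõŋẽnẽw]

Rule 1: /o/ after nasal /ŋ/ → [õ]
Rule 1: /e/ after nasal /ŋ/ → [ẽ]
Rule 1: /e/ after nasal /n/ → [ẽ]
After rule 1: ŋõŋẽnẽw
Rule 2: no segment meets the rule's conditions; no change.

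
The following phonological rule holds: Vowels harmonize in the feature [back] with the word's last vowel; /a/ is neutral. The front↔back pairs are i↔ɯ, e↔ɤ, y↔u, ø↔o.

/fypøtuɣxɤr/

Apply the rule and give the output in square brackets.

/y/ harmonizes with /ɤ/ ([+back]) → [u]
/ø/ harmonizes with /ɤ/ ([+back]) → [o]

[fupotuɣxɤr]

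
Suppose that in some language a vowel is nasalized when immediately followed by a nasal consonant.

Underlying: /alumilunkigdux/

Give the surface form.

/u/ before nasal /m/ → [ũ]
/u/ before nasal /n/ → [ũ]

[alũmilũnkigdux]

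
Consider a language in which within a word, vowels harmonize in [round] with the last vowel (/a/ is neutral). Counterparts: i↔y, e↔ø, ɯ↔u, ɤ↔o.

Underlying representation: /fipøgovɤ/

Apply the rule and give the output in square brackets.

/ø/ harmonizes with /ɤ/ ([-round]) → [e]
/o/ harmonizes with /ɤ/ ([-round]) → [ɤ]

[fipegɤvɤ]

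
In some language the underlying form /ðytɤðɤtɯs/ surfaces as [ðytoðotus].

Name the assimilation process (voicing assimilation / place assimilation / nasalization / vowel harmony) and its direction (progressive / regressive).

/ɤ/→[o] /ɤ/→[o] /ɯ/→[u].
Vowels agree with the first vowel, so the harmony is progressive.

vowel harmony, progressive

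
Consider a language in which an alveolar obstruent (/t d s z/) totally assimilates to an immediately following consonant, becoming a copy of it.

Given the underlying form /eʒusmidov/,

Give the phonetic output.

/s/ before /m/ → [m] (total assimilation)

[eʒummidov]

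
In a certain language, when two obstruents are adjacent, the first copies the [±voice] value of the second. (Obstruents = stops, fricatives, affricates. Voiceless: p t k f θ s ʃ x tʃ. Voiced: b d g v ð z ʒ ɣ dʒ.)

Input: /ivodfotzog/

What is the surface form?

[ivotfodzog]

/d/ before /f/ (voiceless) → [t]
/t/ before /z/ (voiced) → [d]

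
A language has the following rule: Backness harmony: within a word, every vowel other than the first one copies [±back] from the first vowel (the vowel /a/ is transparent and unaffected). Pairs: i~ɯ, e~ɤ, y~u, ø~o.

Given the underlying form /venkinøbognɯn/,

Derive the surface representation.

/o/ harmonizes with /e/ ([-back]) → [ø]
/ɯ/ harmonizes with /e/ ([-back]) → [i]

[venkinøbøgnin]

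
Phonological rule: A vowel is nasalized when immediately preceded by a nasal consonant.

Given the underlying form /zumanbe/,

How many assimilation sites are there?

1

/a/ after nasal /m/ → [ã]
1 segment changes.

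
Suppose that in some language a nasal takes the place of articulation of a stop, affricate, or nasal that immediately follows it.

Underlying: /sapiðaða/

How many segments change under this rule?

No segment meets the rule's conditions.

0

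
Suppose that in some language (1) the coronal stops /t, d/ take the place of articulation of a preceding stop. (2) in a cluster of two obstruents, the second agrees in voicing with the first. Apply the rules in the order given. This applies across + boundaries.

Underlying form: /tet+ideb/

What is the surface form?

Rule 1: no segment meets the rule's conditions; no change.
After rule 1: tet+ideb
Rule 2: no segment meets the rule's conditions; no change.

[tet+ideb]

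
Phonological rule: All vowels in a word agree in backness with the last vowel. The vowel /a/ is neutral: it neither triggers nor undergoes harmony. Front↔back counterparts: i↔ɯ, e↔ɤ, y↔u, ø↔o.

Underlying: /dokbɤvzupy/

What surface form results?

[døkbevzypy]

/o/ harmonizes with /y/ ([-back]) → [ø]
/ɤ/ harmonizes with /y/ ([-back]) → [e]
/u/ harmonizes with /y/ ([-back]) → [y]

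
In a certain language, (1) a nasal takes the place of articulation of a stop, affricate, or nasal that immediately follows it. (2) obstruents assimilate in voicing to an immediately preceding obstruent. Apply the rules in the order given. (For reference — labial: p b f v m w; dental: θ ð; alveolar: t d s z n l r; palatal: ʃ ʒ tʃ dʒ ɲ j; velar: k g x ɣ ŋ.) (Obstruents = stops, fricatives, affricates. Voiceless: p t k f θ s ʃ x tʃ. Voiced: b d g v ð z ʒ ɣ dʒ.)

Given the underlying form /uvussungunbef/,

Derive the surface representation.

Rule 1: /n/ before /g/ (velar) → [ŋ]
Rule 1: /n/ before /b/ (labial) → [m]
After rule 1: uvussuŋgumbef
Rule 2: no segment meets the rule's conditions; no change.

[uvussuŋgumbef]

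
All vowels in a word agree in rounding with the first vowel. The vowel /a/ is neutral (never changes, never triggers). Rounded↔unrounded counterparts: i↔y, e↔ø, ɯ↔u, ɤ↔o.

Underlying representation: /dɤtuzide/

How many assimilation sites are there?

1

/u/ harmonizes with /ɤ/ ([-round]) → [ɯ]
1 segment changes.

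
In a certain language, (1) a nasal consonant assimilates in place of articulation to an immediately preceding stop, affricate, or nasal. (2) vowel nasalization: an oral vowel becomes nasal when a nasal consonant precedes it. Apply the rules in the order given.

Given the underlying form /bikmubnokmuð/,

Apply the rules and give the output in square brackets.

Rule 1: /m/ after /k/ (velar) → [ŋ]
Rule 1: /n/ after /b/ (labial) → [m]
Rule 1: /m/ after /k/ (velar) → [ŋ]
After rule 1: bikŋubmokŋuð
Rule 2: /u/ after nasal /ŋ/ → [ũ]
Rule 2: /o/ after nasal /m/ → [õ]
Rule 2: /u/ after nasal /ŋ/ → [ũ]

[bikŋũbmõkŋũð]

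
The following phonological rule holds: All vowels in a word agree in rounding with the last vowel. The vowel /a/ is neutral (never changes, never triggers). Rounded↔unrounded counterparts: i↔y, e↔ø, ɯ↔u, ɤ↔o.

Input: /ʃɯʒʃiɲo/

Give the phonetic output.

[ʃuʒʃyɲo]

/ɯ/ harmonizes with /o/ ([+round]) → [u]
/i/ harmonizes with /o/ ([+round]) → [y]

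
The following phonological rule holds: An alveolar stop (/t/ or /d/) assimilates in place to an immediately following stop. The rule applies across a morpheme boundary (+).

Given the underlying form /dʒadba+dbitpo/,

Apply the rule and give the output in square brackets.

[dʒabba+bbippo]

/d/ before /b/ (labial) → [b]
/d/ before /b/ (labial) → [b]
/t/ before /p/ (labial) → [p]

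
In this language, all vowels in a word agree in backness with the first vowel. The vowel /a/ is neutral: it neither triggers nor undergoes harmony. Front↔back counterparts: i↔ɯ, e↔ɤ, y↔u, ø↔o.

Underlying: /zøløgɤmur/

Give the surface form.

/ɤ/ harmonizes with /ø/ ([-back]) → [e]
/u/ harmonizes with /ø/ ([-back]) → [y]

[zøløgemyr]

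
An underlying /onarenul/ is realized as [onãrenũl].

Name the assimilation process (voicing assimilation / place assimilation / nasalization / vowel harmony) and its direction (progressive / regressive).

nasalization, progressive

/a/→[ã] /u/→[ũ].
Each target copies a feature from the preceding segment, so the direction is progressive.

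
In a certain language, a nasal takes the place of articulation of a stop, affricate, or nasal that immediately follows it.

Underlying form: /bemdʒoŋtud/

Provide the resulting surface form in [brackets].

[beɲdʒontud]

/m/ before /dʒ/ (palatal) → [ɲ]
/ŋ/ before /t/ (alveolar) → [n]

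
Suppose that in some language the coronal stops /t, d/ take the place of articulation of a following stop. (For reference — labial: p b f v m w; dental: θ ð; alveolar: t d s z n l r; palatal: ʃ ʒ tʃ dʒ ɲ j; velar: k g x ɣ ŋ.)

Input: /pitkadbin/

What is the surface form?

[pikkabbin]

/t/ before /k/ (velar) → [k]
/d/ before /b/ (labial) → [b]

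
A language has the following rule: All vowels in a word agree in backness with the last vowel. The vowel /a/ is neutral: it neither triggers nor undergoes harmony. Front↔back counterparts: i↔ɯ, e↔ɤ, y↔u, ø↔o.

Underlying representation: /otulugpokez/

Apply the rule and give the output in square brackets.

[øtylygpøkez]

/o/ harmonizes with /e/ ([-back]) → [ø]
/u/ harmonizes with /e/ ([-back]) → [y]
/u/ harmonizes with /e/ ([-back]) → [y]
/o/ harmonizes with /e/ ([-back]) → [ø]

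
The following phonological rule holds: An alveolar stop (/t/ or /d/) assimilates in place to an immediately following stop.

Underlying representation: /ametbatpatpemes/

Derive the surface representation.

[amepbappappemes]

/t/ before /b/ (labial) → [p]
/t/ before /p/ (labial) → [p]
/t/ before /p/ (labial) → [p]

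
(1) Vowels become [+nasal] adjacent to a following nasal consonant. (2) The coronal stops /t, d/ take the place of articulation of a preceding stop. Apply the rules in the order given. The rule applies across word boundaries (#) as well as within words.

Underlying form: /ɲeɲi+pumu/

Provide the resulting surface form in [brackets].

Rule 1: /e/ before nasal /ɲ/ → [ẽ]
Rule 1: /u/ before nasal /m/ → [ũ]
After rule 1: ɲẽɲi+pũmu
Rule 2: no segment meets the rule's conditions; no change.

[ɲẽɲi+pũmu]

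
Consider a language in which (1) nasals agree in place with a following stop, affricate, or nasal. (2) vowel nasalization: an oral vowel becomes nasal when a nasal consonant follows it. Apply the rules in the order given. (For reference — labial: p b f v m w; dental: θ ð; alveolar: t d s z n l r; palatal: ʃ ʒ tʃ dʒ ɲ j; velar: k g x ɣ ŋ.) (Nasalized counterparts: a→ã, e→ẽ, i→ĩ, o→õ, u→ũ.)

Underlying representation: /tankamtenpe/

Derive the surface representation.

[tãŋkãntẽmpe]

Rule 1: /n/ before /k/ (velar) → [ŋ]
Rule 1: /m/ before /t/ (alveolar) → [n]
Rule 1: /n/ before /p/ (labial) → [m]
After rule 1: taŋkantempe
Rule 2: /a/ before nasal /ŋ/ → [ã]
Rule 2: /a/ before nasal /n/ → [ã]
Rule 2: /e/ before nasal /m/ → [ẽ]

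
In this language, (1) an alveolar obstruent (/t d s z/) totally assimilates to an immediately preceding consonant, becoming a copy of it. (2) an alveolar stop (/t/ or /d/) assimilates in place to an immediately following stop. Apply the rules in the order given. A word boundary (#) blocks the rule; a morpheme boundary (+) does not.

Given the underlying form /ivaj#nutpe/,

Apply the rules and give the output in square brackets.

[ivaj#nuppe]

Rule 1: no segment meets the rule's conditions; no change.
After rule 1: ivaj#nutpe
Rule 2: /t/ before /p/ (labial) → [p]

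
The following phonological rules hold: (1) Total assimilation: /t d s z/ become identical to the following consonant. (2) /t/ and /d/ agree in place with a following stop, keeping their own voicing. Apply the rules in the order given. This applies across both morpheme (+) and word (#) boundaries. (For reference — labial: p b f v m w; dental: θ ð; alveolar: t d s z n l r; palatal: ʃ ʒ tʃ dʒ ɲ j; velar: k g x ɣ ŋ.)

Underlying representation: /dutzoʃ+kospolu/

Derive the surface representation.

Rule 1: /t/ before /z/ → [z] (total assimilation)
Rule 1: /s/ before /p/ → [p] (total assimilation)
After rule 1: duzzoʃ+koppolu
Rule 2: no segment meets the rule's conditions; no change.

[duzzoʃ+koppolu]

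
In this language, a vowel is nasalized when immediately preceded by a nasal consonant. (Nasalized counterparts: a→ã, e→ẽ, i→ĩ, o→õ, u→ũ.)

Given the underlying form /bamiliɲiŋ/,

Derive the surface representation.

[bamĩliɲĩŋ]

/i/ after nasal /m/ → [ĩ]
/i/ after nasal /ɲ/ → [ĩ]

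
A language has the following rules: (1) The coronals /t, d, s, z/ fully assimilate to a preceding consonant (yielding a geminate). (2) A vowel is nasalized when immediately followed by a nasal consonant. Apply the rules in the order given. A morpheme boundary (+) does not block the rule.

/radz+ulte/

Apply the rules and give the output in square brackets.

[radd+ulle]

Rule 1: /z/ after /d/ → [d] (total assimilation)
Rule 1: /t/ after /l/ → [l] (total assimilation)
After rule 1: radd+ulle
Rule 2: no segment meets the rule's conditions; no change.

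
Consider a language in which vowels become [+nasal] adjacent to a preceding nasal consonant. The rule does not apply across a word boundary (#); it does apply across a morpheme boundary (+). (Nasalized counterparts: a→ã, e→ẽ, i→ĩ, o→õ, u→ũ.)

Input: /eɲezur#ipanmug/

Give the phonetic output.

/e/ after nasal /ɲ/ → [ẽ]
/u/ after nasal /m/ → [ũ]

[eɲẽzur#ipanmũg]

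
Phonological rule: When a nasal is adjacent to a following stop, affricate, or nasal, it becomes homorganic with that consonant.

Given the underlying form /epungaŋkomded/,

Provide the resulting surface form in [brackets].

/n/ before /g/ (velar) → [ŋ]
/m/ before /d/ (alveolar) → [n]

[epuŋgaŋkonded]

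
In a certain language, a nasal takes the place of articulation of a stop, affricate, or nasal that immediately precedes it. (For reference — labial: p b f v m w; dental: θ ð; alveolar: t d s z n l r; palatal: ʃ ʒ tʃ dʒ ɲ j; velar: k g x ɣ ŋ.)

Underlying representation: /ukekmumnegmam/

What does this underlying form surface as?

/m/ after /k/ (velar) → [ŋ]
/n/ after /m/ (labial) → [m]
/m/ after /g/ (velar) → [ŋ]

[ukekŋummegŋam]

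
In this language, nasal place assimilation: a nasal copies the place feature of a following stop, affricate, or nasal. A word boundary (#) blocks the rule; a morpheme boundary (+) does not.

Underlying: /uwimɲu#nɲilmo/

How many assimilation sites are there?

2

/m/ before /ɲ/ (palatal) → [ɲ]
/n/ before /ɲ/ (palatal) → [ɲ]
2 segments change.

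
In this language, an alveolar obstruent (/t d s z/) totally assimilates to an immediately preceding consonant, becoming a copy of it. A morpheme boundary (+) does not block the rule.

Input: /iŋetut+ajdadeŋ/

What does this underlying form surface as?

/d/ after /j/ → [j] (total assimilation)

[iŋetut+ajjadeŋ]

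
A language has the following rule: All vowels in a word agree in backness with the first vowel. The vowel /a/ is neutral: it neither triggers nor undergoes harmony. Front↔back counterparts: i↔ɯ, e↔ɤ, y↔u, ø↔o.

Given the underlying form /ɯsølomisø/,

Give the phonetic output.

/ø/ harmonizes with /ɯ/ ([+back]) → [o]
/i/ harmonizes with /ɯ/ ([+back]) → [ɯ]
/ø/ harmonizes with /ɯ/ ([+back]) → [o]

[ɯsolomɯso]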